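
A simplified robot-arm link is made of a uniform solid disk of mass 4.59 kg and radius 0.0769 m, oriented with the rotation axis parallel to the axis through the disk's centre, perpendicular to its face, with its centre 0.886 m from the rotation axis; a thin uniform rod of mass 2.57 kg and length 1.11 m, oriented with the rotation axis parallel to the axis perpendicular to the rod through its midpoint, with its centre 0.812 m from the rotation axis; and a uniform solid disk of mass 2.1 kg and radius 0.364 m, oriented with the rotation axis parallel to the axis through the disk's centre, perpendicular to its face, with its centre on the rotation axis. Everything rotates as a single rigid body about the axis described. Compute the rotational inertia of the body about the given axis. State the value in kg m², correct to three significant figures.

Solid disk: I_cm = (1/2)MR² = (1/2)(4.59)(0.0769)² = 0.013572 kg m²; centre at d = 0.886 m, so the parallel axis theorem gives I = 0.013572 + (4.59)(0.886)² = 3.6167 kg m².
Thin rod: I_cm = (1/12)ML² = (1/12)(2.57)(1.11)² = 0.26387 kg m²; centre at d = 0.812 m, so the parallel axis theorem gives I = 0.26387 + (2.57)(0.812)² = 1.9584 kg m².
Solid disk: I_cm = (1/2)MR² = (1/2)(2.1)(0.364)² = 0.13912 kg m²; axis through the centre, so I = 0.13912 kg m².
Total I = 3.6167 + 1.9584 + 0.13912 = 5.7142 kg m².

5.71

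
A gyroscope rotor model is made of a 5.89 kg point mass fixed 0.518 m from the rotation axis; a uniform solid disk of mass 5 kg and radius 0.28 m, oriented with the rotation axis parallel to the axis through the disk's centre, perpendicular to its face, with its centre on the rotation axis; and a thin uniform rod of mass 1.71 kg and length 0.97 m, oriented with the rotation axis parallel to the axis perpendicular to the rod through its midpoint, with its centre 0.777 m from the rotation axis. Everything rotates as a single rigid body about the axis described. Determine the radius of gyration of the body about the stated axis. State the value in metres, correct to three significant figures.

Point mass: I_cm = 0; centre at d = 0.518 m, so I = I_cm + Md² gives I = 0 + (5.89)(0.518)² = 1.5804 kg m².
Solid disk: I_cm = (1/2)MR² = (1/2)(5)(0.28)² = 0.196 kg m²; axis through the centre, so I = 0.196 kg m².
Thin rod: I_cm = (1/12)ML² = (1/12)(1.71)(0.97)² = 0.13408 kg m²; centre at d = 0.777 m, so I = I_cm + Md² gives I = 0.13408 + (1.71)(0.777)² = 1.1665 kg m².
Total I = 2.9429 kg m²; total mass M = 12.6 kg.
k = √(I/M) = √(2.9429/12.6) = 0.48328 m.

0.483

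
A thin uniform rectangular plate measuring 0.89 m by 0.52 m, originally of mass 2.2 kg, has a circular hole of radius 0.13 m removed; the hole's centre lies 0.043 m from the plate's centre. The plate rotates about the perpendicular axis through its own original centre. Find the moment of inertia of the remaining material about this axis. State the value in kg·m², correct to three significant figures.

Unpierced body about its centre: I₀ = (1/12)M(a²+b²) = (1/12)(2.2)[(0.89)² + (0.52)²] = 0.19479 kg·m².
The removed disk has mass m = M·πr²/(ab) = (2.2)·π(0.13)²/(0.89·0.52) = 0.25239 kg (same uniform areal density).
Its moment of inertia about the rotation axis (parallel-axis theorem): I_hole = (1/2)mr² + md² = (1/2)(0.25239)(0.13)² + (0.25239)(0.043)² = 0.0025993 kg·m².
Treating the hole as negative mass, I = I₀ − I_hole = 0.19479 − 0.0025993 = 0.19219 kg·m².

0.192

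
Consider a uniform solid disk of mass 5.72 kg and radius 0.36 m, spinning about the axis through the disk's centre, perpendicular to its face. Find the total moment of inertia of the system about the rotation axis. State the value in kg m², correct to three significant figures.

0.371

I_cm = (1/2)MR² = (1/2)(5.72)(0.36)² = 0.37066 kg m²; axis through the centre, so I = 0.37066 kg m².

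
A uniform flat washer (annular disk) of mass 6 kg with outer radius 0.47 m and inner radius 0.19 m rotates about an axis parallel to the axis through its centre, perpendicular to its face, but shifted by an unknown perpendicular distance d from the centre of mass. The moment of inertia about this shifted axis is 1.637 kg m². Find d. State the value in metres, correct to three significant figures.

About the centre-of-mass axis, I_cm = (1/2)M(R²+r²) = (1/2)(6)[(0.47)² + (0.19)²] = 0.771 kg m².
Parallel axis theorem: I = I_cm + Md², so Md² = 1.637 − 0.771 = 0.866 kg m².
d = √(0.866 / 6) = 0.37991 m.

0.380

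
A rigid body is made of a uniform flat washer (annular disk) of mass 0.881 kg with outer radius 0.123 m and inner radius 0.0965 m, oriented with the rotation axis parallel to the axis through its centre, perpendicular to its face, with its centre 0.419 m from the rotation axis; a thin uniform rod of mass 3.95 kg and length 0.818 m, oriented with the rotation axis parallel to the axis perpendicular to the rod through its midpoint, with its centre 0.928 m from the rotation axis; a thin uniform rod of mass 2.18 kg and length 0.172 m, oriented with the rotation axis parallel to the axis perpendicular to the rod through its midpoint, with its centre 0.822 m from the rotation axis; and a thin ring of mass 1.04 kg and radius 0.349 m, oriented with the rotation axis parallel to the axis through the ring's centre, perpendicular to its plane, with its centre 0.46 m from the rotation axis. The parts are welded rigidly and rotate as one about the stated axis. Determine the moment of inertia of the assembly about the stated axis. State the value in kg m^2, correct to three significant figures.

Annular disk: I_cm = (1/2)M(R²+r²) = (1/2)(0.881)[(0.123)² + (0.0965)²] = 0.010766 kg m^2; centre at d = 0.419 m, so the parallel axis theorem gives I = 0.010766 + (0.881)(0.419)² = 0.16544 kg m^2.
Thin rod: I_cm = (1/12)ML² = (1/12)(3.95)(0.818)² = 0.22025 kg m^2; centre at d = 0.928 m, so the parallel axis theorem gives I = 0.22025 + (3.95)(0.928)² = 3.6219 kg m^2.
Thin rod: I_cm = (1/12)ML² = (1/12)(2.18)(0.172)² = 0.0053744 kg m^2; centre at d = 0.822 m, so the parallel axis theorem gives I = 0.0053744 + (2.18)(0.822)² = 1.4784 kg m^2.
Thin ring: I_cm = MR² = (1.04)(0.349)² = 0.12667 kg m^2; centre at d = 0.46 m, so the parallel axis theorem gives I = 0.12667 + (1.04)(0.46)² = 0.34674 kg m^2.
Total I = 0.16544 + 3.6219 + 1.4784 + 0.34674 = 5.6125 kg m^2.

5.61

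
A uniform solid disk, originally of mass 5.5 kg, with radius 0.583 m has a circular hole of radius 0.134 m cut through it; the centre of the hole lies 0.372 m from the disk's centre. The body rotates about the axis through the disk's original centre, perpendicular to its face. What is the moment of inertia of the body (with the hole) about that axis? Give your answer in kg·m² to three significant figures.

Unpierced body about its centre: I₀ = (1/2)MR² = (1/2)(5.5)(0.583)² = 0.93469 kg·m².
The removed disk has mass m = M·(r/R)² = (5.5)(0.134/0.583)² = 0.29056 kg (same uniform areal density).
Its moment of inertia about the rotation axis (parallel-axis theorem): I_hole = (1/2)mr² + md² = (1/2)(0.29056)(0.134)² + (0.29056)(0.372)² = 0.042817 kg·m².
Treating the hole as negative mass, I = I₀ − I_hole = 0.93469 − 0.042817 = 0.89188 kg·m².

0.892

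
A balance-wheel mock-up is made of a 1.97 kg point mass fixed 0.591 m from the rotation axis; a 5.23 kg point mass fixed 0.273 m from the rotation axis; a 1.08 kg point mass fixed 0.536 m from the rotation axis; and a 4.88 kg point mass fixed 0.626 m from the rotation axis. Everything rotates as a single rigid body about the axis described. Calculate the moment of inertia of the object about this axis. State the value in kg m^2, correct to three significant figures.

3.30

Point mass: I_cm = 0; centre at d = 0.591 m, so I = I_cm + Md² gives I = 0 + (1.97)(0.591)² = 0.68808 kg m^2.
Point mass: I_cm = 0; centre at d = 0.273 m, so I = I_cm + Md² gives I = 0 + (5.23)(0.273)² = 0.38979 kg m^2.
Point mass: I_cm = 0; centre at d = 0.536 m, so I = I_cm + Md² gives I = 0 + (1.08)(0.536)² = 0.31028 kg m^2.
Point mass: I_cm = 0; centre at d = 0.626 m, so I = I_cm + Md² gives I = 0 + (4.88)(0.626)² = 1.9124 kg m^2.
Total I = 0.68808 + 0.38979 + 0.31028 + 1.9124 = 3.3005 kg m^2.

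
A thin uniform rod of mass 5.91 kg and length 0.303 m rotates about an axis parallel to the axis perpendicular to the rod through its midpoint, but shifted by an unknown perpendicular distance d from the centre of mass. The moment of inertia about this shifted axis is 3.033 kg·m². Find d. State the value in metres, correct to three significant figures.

About the centre-of-mass axis, I_cm = (1/12)ML² = (1/12)(5.91)(0.303)² = 0.045216 kg·m².
Parallel axis theorem: I = I_cm + Md², so Md² = 3.033 − 0.045216 = 2.9878 kg·m².
d = √(2.9878 / 5.91) = 0.71102 m.

0.711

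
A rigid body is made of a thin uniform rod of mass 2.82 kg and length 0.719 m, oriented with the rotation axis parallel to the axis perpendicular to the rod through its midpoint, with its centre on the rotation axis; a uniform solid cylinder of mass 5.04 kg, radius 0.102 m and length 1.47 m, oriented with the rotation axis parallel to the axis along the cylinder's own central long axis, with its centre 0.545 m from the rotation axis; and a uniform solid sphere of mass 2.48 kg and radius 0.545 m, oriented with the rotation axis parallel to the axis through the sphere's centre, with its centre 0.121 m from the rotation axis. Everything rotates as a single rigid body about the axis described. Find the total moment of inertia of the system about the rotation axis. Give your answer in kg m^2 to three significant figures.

1.98

Thin rod: I_cm = (1/12)ML² = (1/12)(2.82)(0.719)² = 0.12149 kg m^2; axis through the centre, so I = 0.12149 kg m^2.
Solid cylinder: I_cm = (1/2)MR² = (1/2)(5.04)(0.102)² = 0.026218 kg m^2; centre at d = 0.545 m, so the parallel axis theorem gives I = 0.026218 + (5.04)(0.545)² = 1.5232 kg m^2.
Solid sphere: I_cm = (2/5)MR² = (2/5)(2.48)(0.545)² = 0.29465 kg m^2; centre at d = 0.121 m, so the parallel axis theorem gives I = 0.29465 + (2.48)(0.121)² = 0.33096 kg m^2.
Total I = 0.12149 + 1.5232 + 0.33096 = 1.9757 kg m^2.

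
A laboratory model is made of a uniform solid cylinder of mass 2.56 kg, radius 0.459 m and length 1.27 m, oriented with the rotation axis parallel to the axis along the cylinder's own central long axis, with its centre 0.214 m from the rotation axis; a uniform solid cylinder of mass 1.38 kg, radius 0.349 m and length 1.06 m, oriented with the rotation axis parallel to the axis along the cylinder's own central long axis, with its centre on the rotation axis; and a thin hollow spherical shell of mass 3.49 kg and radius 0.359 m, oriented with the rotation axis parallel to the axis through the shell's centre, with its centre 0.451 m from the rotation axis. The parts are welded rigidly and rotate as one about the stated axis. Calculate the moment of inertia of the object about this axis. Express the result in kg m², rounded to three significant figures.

1.48

Solid cylinder: I_cm = (1/2)MR² = (1/2)(2.56)(0.459)² = 0.26967 kg m²; centre at d = 0.214 m, so the parallel axis theorem gives I = 0.26967 + (2.56)(0.214)² = 0.38691 kg m².
Solid cylinder: I_cm = (1/2)MR² = (1/2)(1.38)(0.349)² = 0.084043 kg m²; axis through the centre, so I = 0.084043 kg m².
Spherical shell: I_cm = (2/3)MR² = (2/3)(3.49)(0.359)² = 0.29986 kg m²; centre at d = 0.451 m, so the parallel axis theorem gives I = 0.29986 + (3.49)(0.451)² = 1.0097 kg m².
Total I = 0.38691 + 0.084043 + 1.0097 = 1.4807 kg m².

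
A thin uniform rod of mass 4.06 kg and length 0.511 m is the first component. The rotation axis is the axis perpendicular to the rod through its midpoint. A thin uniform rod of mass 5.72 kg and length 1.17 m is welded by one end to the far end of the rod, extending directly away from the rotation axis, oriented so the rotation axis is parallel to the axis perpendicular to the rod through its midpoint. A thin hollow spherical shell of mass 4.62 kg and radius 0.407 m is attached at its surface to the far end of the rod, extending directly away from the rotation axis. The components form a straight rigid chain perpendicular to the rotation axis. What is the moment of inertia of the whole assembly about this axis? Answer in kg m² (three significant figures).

20.8

Thin rod: I_cm = (1/12)ML² = (1/12)(4.06)(0.511)² = 0.088346 kg m²; axis through the centre, so I = 0.088346 kg m².
Thin rod: I_cm = (1/12)ML² = (1/12)(5.72)(1.17)² = 0.65251 kg m²; centre at d = 0.2555 + 0.585 = 0.8405 m, so the parallel axis theorem gives I = 0.65251 + (5.72)(0.8405)² = 4.6933 kg m².
Spherical shell: I_cm = (2/3)MR² = (2/3)(4.62)(0.407)² = 0.5102 kg m²; centre at d = 0.2555 + 0.585 + 0.585 + 0.407 = 1.8325 m, so the parallel axis theorem gives I = 0.5102 + (4.62)(1.8325)² = 16.024 kg m².
Total I = 0.088346 + 4.6933 + 16.024 = 20.806 kg m².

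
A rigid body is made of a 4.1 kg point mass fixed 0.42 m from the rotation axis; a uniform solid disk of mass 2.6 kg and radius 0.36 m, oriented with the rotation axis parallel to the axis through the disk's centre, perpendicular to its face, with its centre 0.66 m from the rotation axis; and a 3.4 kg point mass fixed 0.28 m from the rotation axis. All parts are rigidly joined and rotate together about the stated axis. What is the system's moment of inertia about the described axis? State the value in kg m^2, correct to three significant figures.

2.29

Point mass: I_cm = 0; centre at d = 0.42 m, so the parallel axis theorem gives I = 0 + (4.1)(0.42)² = 0.72324 kg m^2.
Solid disk: I_cm = (1/2)MR² = (1/2)(2.6)(0.36)² = 0.16848 kg m^2; centre at d = 0.66 m, so the parallel axis theorem gives I = 0.16848 + (2.6)(0.66)² = 1.301 kg m^2.
Point mass: I_cm = 0; centre at d = 0.28 m, so the parallel axis theorem gives I = 0 + (3.4)(0.28)² = 0.26656 kg m^2.
Total I = 0.72324 + 1.301 + 0.26656 = 2.2908 kg m^2.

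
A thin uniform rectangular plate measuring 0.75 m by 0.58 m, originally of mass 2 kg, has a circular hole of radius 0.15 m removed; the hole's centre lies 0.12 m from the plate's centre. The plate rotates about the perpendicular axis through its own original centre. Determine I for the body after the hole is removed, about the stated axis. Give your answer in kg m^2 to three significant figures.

Unpierced body about its centre: I₀ = (1/12)M(a²+b²) = (1/12)(2)[(0.75)² + (0.58)²] = 0.14982 kg m^2.
The removed disk has mass m = M·πr²/(ab) = (2)·π(0.15)²/(0.75·0.58) = 0.32499 kg (same uniform areal density).
Its moment of inertia about the rotation axis (parallel-axis theorem): I_hole = (1/2)mr² + md² = (1/2)(0.32499)(0.15)² + (0.32499)(0.12)² = 0.0083361 kg m^2.
Treating the hole as negative mass, I = I₀ − I_hole = 0.14982 − 0.0083361 = 0.14148 kg m^2.

0.141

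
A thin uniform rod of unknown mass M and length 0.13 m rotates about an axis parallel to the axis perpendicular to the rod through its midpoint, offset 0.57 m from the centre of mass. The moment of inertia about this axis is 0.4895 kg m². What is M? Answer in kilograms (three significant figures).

I = I_cm + Md² = (1/12)ML² + Md² = M·[0.0833333·(0.13)² + (0.57)²] = M·0.32631.
So M = 0.4895 / 0.32631 = 1.5001 kg.

1.50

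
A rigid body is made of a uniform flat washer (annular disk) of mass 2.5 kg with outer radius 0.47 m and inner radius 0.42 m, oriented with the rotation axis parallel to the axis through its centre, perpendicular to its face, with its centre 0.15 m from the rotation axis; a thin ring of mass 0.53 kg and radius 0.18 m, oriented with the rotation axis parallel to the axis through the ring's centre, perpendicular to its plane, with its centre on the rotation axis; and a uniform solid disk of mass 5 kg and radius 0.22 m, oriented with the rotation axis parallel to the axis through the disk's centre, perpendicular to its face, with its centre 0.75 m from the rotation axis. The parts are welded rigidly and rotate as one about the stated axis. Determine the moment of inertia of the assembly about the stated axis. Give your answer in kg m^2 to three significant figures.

Annular disk: I_cm = (1/2)M(R²+r²) = (1/2)(2.5)[(0.47)² + (0.42)²] = 0.49662 kg m^2; centre at d = 0.15 m, so the parallel axis theorem gives I = 0.49662 + (2.5)(0.15)² = 0.55288 kg m^2.
Thin ring: I_cm = MR² = (0.53)(0.18)² = 0.017172 kg m^2; axis through the centre, so I = 0.017172 kg m^2.
Solid disk: I_cm = (1/2)MR² = (1/2)(5)(0.22)² = 0.121 kg m^2; centre at d = 0.75 m, so the parallel axis theorem gives I = 0.121 + (5)(0.75)² = 2.9335 kg m^2.
Total I = 0.55288 + 0.017172 + 2.9335 = 3.5035 kg m^2.

3.50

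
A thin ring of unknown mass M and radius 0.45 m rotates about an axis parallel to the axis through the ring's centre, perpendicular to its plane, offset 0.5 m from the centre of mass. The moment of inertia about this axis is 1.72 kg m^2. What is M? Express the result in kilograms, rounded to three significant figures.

I = I_cm + Md² = MR² + Md² = M·[1·(0.45)² + (0.5)²] = M·0.4525.
So M = 1.72 / 0.4525 = 3.8011 kg.

3.80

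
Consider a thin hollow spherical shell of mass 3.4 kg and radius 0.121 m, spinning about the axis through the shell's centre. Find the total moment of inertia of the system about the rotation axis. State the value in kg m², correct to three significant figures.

I_cm = (2/3)MR² = (2/3)(3.4)(0.121)² = 0.033186 kg m²; axis through the centre, so I = 0.033186 kg m².

0.0332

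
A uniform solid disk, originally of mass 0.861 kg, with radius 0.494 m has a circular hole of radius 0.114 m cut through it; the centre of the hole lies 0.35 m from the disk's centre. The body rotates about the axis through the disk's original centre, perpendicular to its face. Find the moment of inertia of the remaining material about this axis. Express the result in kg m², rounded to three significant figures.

Unpierced body about its centre: I₀ = (1/2)MR² = (1/2)(0.861)(0.494)² = 0.10506 kg m².
The removed disk has mass m = M·(r/R)² = (0.861)(0.114/0.494)² = 0.045852 kg (same uniform areal density).
Its moment of inertia about the rotation axis (parallel-axis theorem): I_hole = (1/2)mr² + md² = (1/2)(0.045852)(0.114)² + (0.045852)(0.35)² = 0.0059148 kg m².
Treating the hole as negative mass, I = I₀ − I_hole = 0.10506 − 0.0059148 = 0.099143 kg m².

0.0991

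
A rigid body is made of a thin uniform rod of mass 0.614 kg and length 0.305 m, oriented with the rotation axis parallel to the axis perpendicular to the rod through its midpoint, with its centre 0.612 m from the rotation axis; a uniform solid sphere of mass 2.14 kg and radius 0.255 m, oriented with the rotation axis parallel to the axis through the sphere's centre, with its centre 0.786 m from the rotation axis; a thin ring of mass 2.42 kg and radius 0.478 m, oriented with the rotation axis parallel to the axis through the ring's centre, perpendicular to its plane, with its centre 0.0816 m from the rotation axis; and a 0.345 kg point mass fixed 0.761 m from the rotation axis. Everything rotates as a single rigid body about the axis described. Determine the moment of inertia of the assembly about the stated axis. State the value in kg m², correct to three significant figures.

2.38

Thin rod: I_cm = (1/12)ML² = (1/12)(0.614)(0.305)² = 0.0047598 kg m²; centre at d = 0.612 m, so I = I_cm + Md² gives I = 0.0047598 + (0.614)(0.612)² = 0.23473 kg m².
Solid sphere: I_cm = (2/5)MR² = (2/5)(2.14)(0.255)² = 0.055661 kg m²; centre at d = 0.786 m, so I = I_cm + Md² gives I = 0.055661 + (2.14)(0.786)² = 1.3777 kg m².
Thin ring: I_cm = MR² = (2.42)(0.478)² = 0.55293 kg m²; centre at d = 0.0816 m, so I = I_cm + Md² gives I = 0.55293 + (2.42)(0.0816)² = 0.56904 kg m².
Point mass: I_cm = 0; centre at d = 0.761 m, so I = I_cm + Md² gives I = 0 + (0.345)(0.761)² = 0.1998 kg m².
Total I = 0.23473 + 1.3777 + 0.56904 + 0.1998 = 2.3813 kg m².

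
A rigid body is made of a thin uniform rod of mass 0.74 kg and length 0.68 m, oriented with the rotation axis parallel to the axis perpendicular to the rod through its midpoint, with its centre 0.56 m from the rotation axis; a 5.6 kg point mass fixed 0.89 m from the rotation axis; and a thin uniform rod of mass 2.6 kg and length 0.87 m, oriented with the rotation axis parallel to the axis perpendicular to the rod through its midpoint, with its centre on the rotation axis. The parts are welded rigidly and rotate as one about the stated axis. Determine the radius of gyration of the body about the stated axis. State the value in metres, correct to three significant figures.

Thin rod: I_cm = (1/12)ML² = (1/12)(0.74)(0.68)² = 0.028515 kg·m²; centre at d = 0.56 m, so I = I_cm + Md² gives I = 0.028515 + (0.74)(0.56)² = 0.26058 kg·m².
Point mass: I_cm = 0; centre at d = 0.89 m, so I = I_cm + Md² gives I = 0 + (5.6)(0.89)² = 4.4358 kg·m².
Thin rod: I_cm = (1/12)ML² = (1/12)(2.6)(0.87)² = 0.164 kg·m²; axis through the centre, so I = 0.164 kg·m².
Total I = 4.8603 kg·m²; total mass M = 8.94 kg.
k = √(I/M) = √(4.8603/8.94) = 0.73733 m.

0.737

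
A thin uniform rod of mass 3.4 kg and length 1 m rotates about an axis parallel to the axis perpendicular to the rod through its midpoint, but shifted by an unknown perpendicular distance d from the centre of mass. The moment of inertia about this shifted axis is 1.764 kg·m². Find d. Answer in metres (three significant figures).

About the centre-of-mass axis, I_cm = (1/12)ML² = (1/12)(3.4)(1)² = 0.28333 kg·m².
Parallel axis theorem: I = I_cm + Md², so Md² = 1.764 − 0.28333 = 1.4807 kg·m².
d = √(1.4807 / 3.4) = 0.65992 m.

0.660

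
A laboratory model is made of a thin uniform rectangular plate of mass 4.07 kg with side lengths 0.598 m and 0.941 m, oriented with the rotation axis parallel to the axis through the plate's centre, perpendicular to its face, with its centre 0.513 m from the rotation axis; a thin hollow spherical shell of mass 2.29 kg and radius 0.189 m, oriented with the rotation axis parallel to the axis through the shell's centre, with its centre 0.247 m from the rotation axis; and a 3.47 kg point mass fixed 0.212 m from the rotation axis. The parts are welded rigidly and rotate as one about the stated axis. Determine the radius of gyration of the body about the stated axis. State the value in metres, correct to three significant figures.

0.433

Rectangular plate: I_cm = (1/12)M(a²+b²) = (1/12)(4.07)[(0.598)² + (0.941)²] = 0.42161 kg m²; centre at d = 0.513 m, so I = I_cm + Md² gives I = 0.42161 + (4.07)(0.513)² = 1.4927 kg m².
Spherical shell: I_cm = (2/3)MR² = (2/3)(2.29)(0.189)² = 0.054534 kg m²; centre at d = 0.247 m, so I = I_cm + Md² gives I = 0.054534 + (2.29)(0.247)² = 0.19424 kg m².
Point mass: I_cm = 0; centre at d = 0.212 m, so I = I_cm + Md² gives I = 0 + (3.47)(0.212)² = 0.15596 kg m².
Total I = 1.8429 kg m²; total mass M = 9.83 kg.
k = √(I/M) = √(1.8429/9.83) = 0.43299 m.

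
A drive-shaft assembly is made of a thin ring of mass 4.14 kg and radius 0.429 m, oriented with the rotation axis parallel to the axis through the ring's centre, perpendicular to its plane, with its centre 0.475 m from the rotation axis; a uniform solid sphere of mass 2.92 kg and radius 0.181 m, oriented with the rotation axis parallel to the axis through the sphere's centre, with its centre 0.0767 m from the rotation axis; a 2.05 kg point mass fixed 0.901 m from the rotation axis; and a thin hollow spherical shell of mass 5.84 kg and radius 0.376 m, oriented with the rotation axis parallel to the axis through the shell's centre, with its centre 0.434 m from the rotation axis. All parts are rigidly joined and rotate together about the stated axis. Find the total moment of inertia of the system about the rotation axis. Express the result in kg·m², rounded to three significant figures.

5.07

Thin ring: I_cm = MR² = (4.14)(0.429)² = 0.76193 kg·m²; centre at d = 0.475 m, so I = I_cm + Md² gives I = 0.76193 + (4.14)(0.475)² = 1.696 kg·m².
Solid sphere: I_cm = (2/5)MR² = (2/5)(2.92)(0.181)² = 0.038265 kg·m²; centre at d = 0.0767 m, so I = I_cm + Md² gives I = 0.038265 + (2.92)(0.0767)² = 0.055443 kg·m².
Point mass: I_cm = 0; centre at d = 0.901 m, so I = I_cm + Md² gives I = 0 + (2.05)(0.901)² = 1.6642 kg·m².
Spherical shell: I_cm = (2/3)MR² = (2/3)(5.84)(0.376)² = 0.55042 kg·m²; centre at d = 0.434 m, so I = I_cm + Md² gives I = 0.55042 + (5.84)(0.434)² = 1.6504 kg·m².
Total I = 1.696 + 0.055443 + 1.6642 + 1.6504 = 5.0661 kg·m².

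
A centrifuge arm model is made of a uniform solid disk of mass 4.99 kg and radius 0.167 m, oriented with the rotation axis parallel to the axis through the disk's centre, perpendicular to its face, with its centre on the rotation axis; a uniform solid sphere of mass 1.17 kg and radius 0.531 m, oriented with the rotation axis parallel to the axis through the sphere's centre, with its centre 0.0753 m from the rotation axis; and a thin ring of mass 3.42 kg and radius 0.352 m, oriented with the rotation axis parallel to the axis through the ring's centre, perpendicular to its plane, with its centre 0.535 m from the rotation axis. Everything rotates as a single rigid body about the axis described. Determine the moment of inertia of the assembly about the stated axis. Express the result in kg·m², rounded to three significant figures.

Solid disk: I_cm = (1/2)MR² = (1/2)(4.99)(0.167)² = 0.069583 kg·m²; axis through the centre, so I = 0.069583 kg·m².
Solid sphere: I_cm = (2/5)MR² = (2/5)(1.17)(0.531)² = 0.13196 kg·m²; centre at d = 0.0753 m, so the parallel axis theorem gives I = 0.13196 + (1.17)(0.0753)² = 0.13859 kg·m².
Thin ring: I_cm = MR² = (3.42)(0.352)² = 0.42375 kg·m²; centre at d = 0.535 m, so the parallel axis theorem gives I = 0.42375 + (3.42)(0.535)² = 1.4026 kg·m².
Total I = 0.069583 + 0.13859 + 1.4026 = 1.6108 kg·m².

1.61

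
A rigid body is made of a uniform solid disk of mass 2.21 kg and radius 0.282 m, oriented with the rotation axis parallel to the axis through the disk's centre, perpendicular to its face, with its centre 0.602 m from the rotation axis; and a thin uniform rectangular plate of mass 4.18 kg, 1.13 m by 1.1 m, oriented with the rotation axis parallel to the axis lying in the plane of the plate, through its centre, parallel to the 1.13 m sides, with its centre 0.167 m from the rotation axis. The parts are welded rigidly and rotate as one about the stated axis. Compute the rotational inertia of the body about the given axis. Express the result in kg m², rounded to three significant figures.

Solid disk: I_cm = (1/2)MR² = (1/2)(2.21)(0.282)² = 0.087874 kg m²; centre at d = 0.602 m, so I = I_cm + Md² gives I = 0.087874 + (2.21)(0.602)² = 0.88879 kg m².
Rectangular plate: I_cm = (1/12)Mb² = (1/12)(4.18)(1.1)² = 0.42148 kg m²; centre at d = 0.167 m, so I = I_cm + Md² gives I = 0.42148 + (4.18)(0.167)² = 0.53806 kg m².
Total I = 0.88879 + 0.53806 = 1.4268 kg m².

1.43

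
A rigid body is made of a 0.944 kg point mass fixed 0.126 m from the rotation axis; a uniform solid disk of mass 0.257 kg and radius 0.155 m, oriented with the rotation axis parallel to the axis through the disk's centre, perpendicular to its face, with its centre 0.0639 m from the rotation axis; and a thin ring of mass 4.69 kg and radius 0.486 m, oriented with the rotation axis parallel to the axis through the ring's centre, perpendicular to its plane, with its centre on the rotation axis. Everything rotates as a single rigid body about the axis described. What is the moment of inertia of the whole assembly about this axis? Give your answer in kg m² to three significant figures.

1.13

Point mass: I_cm = 0; centre at d = 0.126 m, so I = I_cm + Md² gives I = 0 + (0.944)(0.126)² = 0.014987 kg m².
Solid disk: I_cm = (1/2)MR² = (1/2)(0.257)(0.155)² = 0.0030872 kg m²; centre at d = 0.0639 m, so I = I_cm + Md² gives I = 0.0030872 + (0.257)(0.0639)² = 0.0041366 kg m².
Thin ring: I_cm = MR² = (4.69)(0.486)² = 1.1078 kg m²; axis through the centre, so I = 1.1078 kg m².
Total I = 0.014987 + 0.0041366 + 1.1078 = 1.1269 kg m².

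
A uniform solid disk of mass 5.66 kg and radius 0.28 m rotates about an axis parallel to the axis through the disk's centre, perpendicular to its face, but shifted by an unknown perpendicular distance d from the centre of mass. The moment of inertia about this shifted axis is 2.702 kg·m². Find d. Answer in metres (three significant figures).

About the centre-of-mass axis, I_cm = (1/2)MR² = (1/2)(5.66)(0.28)² = 0.22187 kg·m².
Parallel axis theorem: I = I_cm + Md², so Md² = 2.702 − 0.22187 = 2.4801 kg·m².
d = √(2.4801 / 5.66) = 0.66196 m.

0.662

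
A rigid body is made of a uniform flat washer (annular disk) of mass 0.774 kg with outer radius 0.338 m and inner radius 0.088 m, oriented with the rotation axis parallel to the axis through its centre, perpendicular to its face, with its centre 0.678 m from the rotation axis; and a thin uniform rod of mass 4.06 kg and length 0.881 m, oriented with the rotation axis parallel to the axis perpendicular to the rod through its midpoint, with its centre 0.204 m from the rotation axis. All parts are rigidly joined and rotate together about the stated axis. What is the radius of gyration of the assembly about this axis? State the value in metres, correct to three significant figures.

0.416

Annular disk: I_cm = (1/2)M(R²+r²) = (1/2)(0.774)[(0.338)² + (0.088)²] = 0.047209 kg m^2; centre at d = 0.678 m, so the parallel axis theorem gives I = 0.047209 + (0.774)(0.678)² = 0.403 kg m^2.
Thin rod: I_cm = (1/12)ML² = (1/12)(4.06)(0.881)² = 0.2626 kg m^2; centre at d = 0.204 m, so the parallel axis theorem gives I = 0.2626 + (4.06)(0.204)² = 0.43156 kg m^2.
Total I = 0.83457 kg m^2; total mass M = 4.834 kg.
k = √(I/M) = √(0.83457/4.834) = 0.41551 m.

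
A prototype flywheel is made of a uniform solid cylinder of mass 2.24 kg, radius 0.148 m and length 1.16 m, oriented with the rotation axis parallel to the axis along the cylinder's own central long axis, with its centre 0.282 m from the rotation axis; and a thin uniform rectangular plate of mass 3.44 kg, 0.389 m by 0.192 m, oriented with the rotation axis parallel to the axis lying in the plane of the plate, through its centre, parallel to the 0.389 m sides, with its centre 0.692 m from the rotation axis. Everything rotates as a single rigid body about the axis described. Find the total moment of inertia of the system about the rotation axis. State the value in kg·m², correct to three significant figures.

Solid cylinder: I_cm = (1/2)MR² = (1/2)(2.24)(0.148)² = 0.024532 kg·m²; centre at d = 0.282 m, so the parallel axis theorem gives I = 0.024532 + (2.24)(0.282)² = 0.20267 kg·m².
Rectangular plate: I_cm = (1/12)Mb² = (1/12)(3.44)(0.192)² = 0.010568 kg·m²; centre at d = 0.692 m, so the parallel axis theorem gives I = 0.010568 + (3.44)(0.692)² = 1.6579 kg·m².
Total I = 0.20267 + 1.6579 = 1.8605 kg·m².

1.86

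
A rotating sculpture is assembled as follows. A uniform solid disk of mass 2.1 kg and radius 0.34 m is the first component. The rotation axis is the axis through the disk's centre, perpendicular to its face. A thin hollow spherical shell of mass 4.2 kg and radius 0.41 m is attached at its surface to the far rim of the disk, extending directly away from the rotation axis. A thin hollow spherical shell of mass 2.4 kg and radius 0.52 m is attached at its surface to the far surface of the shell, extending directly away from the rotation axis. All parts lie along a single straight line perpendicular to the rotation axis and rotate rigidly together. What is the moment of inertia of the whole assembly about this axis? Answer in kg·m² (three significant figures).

Solid disk: I_cm = (1/2)MR² = (1/2)(2.1)(0.34)² = 0.12138 kg·m²; axis through the centre, so I = 0.12138 kg·m².
Spherical shell: I_cm = (2/3)MR² = (2/3)(4.2)(0.41)² = 0.47068 kg·m²; centre at d = 0.34 + 0.41 = 0.75 m, so the parallel axis theorem gives I = 0.47068 + (4.2)(0.75)² = 2.8332 kg·m².
Spherical shell: I_cm = (2/3)MR² = (2/3)(2.4)(0.52)² = 0.43264 kg·m²; centre at d = 0.34 + 0.41 + 0.41 + 0.52 = 1.68 m, so the parallel axis theorem gives I = 0.43264 + (2.4)(1.68)² = 7.2064 kg·m².
Total I = 0.12138 + 2.8332 + 7.2064 = 10.161 kg·m².

10.2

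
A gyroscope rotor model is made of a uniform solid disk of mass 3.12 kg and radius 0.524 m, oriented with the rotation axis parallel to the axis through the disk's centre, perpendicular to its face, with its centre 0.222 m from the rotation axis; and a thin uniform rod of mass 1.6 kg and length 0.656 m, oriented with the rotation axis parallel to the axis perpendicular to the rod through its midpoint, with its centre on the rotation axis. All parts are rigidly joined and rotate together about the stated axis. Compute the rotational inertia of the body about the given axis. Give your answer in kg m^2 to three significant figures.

0.639

Solid disk: I_cm = (1/2)MR² = (1/2)(3.12)(0.524)² = 0.42834 kg m^2; centre at d = 0.222 m, so I = I_cm + Md² gives I = 0.42834 + (3.12)(0.222)² = 0.5821 kg m^2.
Thin rod: I_cm = (1/12)ML² = (1/12)(1.6)(0.656)² = 0.057378 kg m^2; axis through the centre, so I = 0.057378 kg m^2.
Total I = 0.5821 + 0.057378 = 0.63948 kg m^2.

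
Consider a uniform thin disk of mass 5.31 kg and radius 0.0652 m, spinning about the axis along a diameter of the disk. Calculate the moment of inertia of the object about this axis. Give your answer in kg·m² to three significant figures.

0.00564

I_cm = (1/4)MR² = (1/4)(5.31)(0.0652)² = 0.0056433 kg·m²; axis through the centre, so I = 0.0056433 kg·m².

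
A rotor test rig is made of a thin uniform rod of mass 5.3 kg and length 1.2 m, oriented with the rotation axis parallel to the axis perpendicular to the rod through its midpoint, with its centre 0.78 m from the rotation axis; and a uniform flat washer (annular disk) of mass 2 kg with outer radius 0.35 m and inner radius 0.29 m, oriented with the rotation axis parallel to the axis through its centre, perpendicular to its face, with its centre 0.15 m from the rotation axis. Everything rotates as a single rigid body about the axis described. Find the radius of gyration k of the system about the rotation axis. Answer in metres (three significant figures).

0.751

Thin rod: I_cm = (1/12)ML² = (1/12)(5.3)(1.2)² = 0.636 kg·m²; centre at d = 0.78 m, so I = I_cm + Md² gives I = 0.636 + (5.3)(0.78)² = 3.8605 kg·m².
Annular disk: I_cm = (1/2)M(R²+r²) = (1/2)(2)[(0.35)² + (0.29)²] = 0.2066 kg·m²; centre at d = 0.15 m, so I = I_cm + Md² gives I = 0.2066 + (2)(0.15)² = 0.2516 kg·m².
Total I = 4.1121 kg·m²; total mass M = 7.3 kg.
k = √(I/M) = √(4.1121/7.3) = 0.75054 m.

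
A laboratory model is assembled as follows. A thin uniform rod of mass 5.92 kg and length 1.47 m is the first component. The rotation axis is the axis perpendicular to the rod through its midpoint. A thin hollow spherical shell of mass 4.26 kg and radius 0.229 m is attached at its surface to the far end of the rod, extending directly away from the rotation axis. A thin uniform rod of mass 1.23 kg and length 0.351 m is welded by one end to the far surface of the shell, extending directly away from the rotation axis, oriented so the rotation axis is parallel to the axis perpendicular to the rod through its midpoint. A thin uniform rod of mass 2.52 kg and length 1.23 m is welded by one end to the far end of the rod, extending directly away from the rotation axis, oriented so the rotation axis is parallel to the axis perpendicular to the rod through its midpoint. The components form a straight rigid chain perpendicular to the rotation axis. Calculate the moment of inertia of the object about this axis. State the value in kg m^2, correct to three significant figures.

19.6

Thin rod: I_cm = (1/12)ML² = (1/12)(5.92)(1.47)² = 1.066 kg m^2; axis through the centre, so I = 1.066 kg m^2.
Spherical shell: I_cm = (2/3)MR² = (2/3)(4.26)(0.229)² = 0.14893 kg m^2; centre at d = 0.735 + 0.229 = 0.964 m, so I = I_cm + Md² gives I = 0.14893 + (4.26)(0.964)² = 4.1077 kg m^2.
Thin rod: I_cm = (1/12)ML² = (1/12)(1.23)(0.351)² = 0.012628 kg m^2; centre at d = 0.735 + 0.229 + 0.229 + 0.1755 = 1.3685 m, so I = I_cm + Md² gives I = 0.012628 + (1.23)(1.3685)² = 2.3162 kg m^2.
Thin rod: I_cm = (1/12)ML² = (1/12)(2.52)(1.23)² = 0.31771 kg m^2; centre at d = 0.735 + 0.229 + 0.229 + 0.1755 + 0.1755 + 0.615 = 2.159 m, so I = I_cm + Md² gives I = 0.31771 + (2.52)(2.159)² = 12.064 kg m^2.
Total I = 1.066 + 4.1077 + 2.3162 + 12.064 = 19.554 kg m^2.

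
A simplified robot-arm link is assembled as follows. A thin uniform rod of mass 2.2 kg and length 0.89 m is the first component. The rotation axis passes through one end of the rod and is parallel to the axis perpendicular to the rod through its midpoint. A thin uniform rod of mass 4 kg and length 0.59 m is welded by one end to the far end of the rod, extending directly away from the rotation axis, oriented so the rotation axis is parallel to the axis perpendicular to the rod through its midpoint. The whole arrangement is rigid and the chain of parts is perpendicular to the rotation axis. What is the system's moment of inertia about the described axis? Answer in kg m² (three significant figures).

6.31

Thin rod: I_cm = (1/12)ML² = (1/12)(2.2)(0.89)² = 0.14522 kg m²; centre at d = 0.445 m, so I = I_cm + Md² gives I = 0.14522 + (2.2)(0.445)² = 0.58087 kg m².
Thin rod: I_cm = (1/12)ML² = (1/12)(4)(0.59)² = 0.11603 kg m²; centre at d = 0.445 + 0.445 + 0.295 = 1.185 m, so I = I_cm + Md² gives I = 0.11603 + (4)(1.185)² = 5.7329 kg m².
Total I = 0.58087 + 5.7329 = 6.3138 kg m².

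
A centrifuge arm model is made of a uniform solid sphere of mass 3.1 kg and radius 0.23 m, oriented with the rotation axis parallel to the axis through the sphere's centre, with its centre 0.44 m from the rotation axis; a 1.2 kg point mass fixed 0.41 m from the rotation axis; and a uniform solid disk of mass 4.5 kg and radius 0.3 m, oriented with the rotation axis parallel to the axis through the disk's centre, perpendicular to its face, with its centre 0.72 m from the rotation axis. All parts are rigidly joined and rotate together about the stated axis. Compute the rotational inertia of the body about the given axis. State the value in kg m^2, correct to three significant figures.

3.40

Solid sphere: I_cm = (2/5)MR² = (2/5)(3.1)(0.23)² = 0.065596 kg m^2; centre at d = 0.44 m, so I = I_cm + Md² gives I = 0.065596 + (3.1)(0.44)² = 0.66576 kg m^2.
Point mass: I_cm = 0; centre at d = 0.41 m, so I = I_cm + Md² gives I = 0 + (1.2)(0.41)² = 0.20172 kg m^2.
Solid disk: I_cm = (1/2)MR² = (1/2)(4.5)(0.3)² = 0.2025 kg m^2; centre at d = 0.72 m, so I = I_cm + Md² gives I = 0.2025 + (4.5)(0.72)² = 2.5353 kg m^2.
Total I = 0.66576 + 0.20172 + 2.5353 = 3.4028 kg m^2.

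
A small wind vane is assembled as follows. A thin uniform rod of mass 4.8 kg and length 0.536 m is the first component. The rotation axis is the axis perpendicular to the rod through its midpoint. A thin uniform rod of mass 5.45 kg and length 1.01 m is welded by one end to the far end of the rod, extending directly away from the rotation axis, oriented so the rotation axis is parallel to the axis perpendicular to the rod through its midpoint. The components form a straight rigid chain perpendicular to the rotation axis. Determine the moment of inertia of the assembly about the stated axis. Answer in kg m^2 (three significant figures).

Thin rod: I_cm = (1/12)ML² = (1/12)(4.8)(0.536)² = 0.11492 kg m^2; axis through the centre, so I = 0.11492 kg m^2.
Thin rod: I_cm = (1/12)ML² = (1/12)(5.45)(1.01)² = 0.4633 kg m^2; centre at d = 0.268 + 0.505 = 0.773 m, so I = I_cm + Md² gives I = 0.4633 + (5.45)(0.773)² = 3.7198 kg m^2.
Total I = 0.11492 + 3.7198 = 3.8347 kg m^2.

3.83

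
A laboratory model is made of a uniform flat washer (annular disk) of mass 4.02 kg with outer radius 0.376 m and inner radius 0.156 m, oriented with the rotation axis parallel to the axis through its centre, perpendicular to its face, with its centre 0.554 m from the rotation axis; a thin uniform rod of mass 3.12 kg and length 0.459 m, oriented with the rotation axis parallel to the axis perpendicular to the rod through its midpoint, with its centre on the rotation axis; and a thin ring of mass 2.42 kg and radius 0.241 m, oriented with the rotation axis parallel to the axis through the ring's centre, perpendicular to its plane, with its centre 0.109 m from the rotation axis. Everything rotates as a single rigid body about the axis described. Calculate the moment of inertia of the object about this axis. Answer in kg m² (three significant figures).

Annular disk: I_cm = (1/2)M(R²+r²) = (1/2)(4.02)[(0.376)² + (0.156)²] = 0.33308 kg m²; centre at d = 0.554 m, so I = I_cm + Md² gives I = 0.33308 + (4.02)(0.554)² = 1.5669 kg m².
Thin rod: I_cm = (1/12)ML² = (1/12)(3.12)(0.459)² = 0.054777 kg m²; axis through the centre, so I = 0.054777 kg m².
Thin ring: I_cm = MR² = (2.42)(0.241)² = 0.14056 kg m²; centre at d = 0.109 m, so I = I_cm + Md² gives I = 0.14056 + (2.42)(0.109)² = 0.16931 kg m².
Total I = 1.5669 + 0.054777 + 0.16931 = 1.791 kg m².

1.79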